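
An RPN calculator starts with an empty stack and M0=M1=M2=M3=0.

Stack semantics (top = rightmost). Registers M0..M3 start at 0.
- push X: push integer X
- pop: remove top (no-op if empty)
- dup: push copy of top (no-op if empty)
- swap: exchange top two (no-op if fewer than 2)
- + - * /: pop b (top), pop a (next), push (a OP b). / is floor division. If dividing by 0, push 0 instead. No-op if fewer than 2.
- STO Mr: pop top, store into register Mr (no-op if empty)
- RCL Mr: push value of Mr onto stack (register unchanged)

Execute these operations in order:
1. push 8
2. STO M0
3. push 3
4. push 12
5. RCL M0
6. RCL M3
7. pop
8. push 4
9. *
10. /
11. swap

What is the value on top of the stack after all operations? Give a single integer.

After op 1 (push 8): stack=[8] mem=[0,0,0,0]
After op 2 (STO M0): stack=[empty] mem=[8,0,0,0]
After op 3 (push 3): stack=[3] mem=[8,0,0,0]
After op 4 (push 12): stack=[3,12] mem=[8,0,0,0]
After op 5 (RCL M0): stack=[3,12,8] mem=[8,0,0,0]
After op 6 (RCL M3): stack=[3,12,8,0] mem=[8,0,0,0]
After op 7 (pop): stack=[3,12,8] mem=[8,0,0,0]
After op 8 (push 4): stack=[3,12,8,4] mem=[8,0,0,0]
After op 9 (*): stack=[3,12,32] mem=[8,0,0,0]
After op 10 (/): stack=[3,0] mem=[8,0,0,0]
After op 11 (swap): stack=[0,3] mem=[8,0,0,0]

Answer: 3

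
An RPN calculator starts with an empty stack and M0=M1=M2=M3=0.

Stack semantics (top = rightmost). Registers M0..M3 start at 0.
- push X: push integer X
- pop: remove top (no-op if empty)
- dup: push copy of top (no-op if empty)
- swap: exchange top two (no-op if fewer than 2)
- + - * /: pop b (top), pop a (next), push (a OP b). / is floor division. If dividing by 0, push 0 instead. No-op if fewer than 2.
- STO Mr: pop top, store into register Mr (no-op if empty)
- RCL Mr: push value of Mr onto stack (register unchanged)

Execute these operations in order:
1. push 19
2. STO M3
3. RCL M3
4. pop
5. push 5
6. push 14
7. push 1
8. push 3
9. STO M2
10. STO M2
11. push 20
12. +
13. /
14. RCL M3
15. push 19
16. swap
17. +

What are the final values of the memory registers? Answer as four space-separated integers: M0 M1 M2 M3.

After op 1 (push 19): stack=[19] mem=[0,0,0,0]
After op 2 (STO M3): stack=[empty] mem=[0,0,0,19]
After op 3 (RCL M3): stack=[19] mem=[0,0,0,19]
After op 4 (pop): stack=[empty] mem=[0,0,0,19]
After op 5 (push 5): stack=[5] mem=[0,0,0,19]
After op 6 (push 14): stack=[5,14] mem=[0,0,0,19]
After op 7 (push 1): stack=[5,14,1] mem=[0,0,0,19]
After op 8 (push 3): stack=[5,14,1,3] mem=[0,0,0,19]
After op 9 (STO M2): stack=[5,14,1] mem=[0,0,3,19]
After op 10 (STO M2): stack=[5,14] mem=[0,0,1,19]
After op 11 (push 20): stack=[5,14,20] mem=[0,0,1,19]
After op 12 (+): stack=[5,34] mem=[0,0,1,19]
After op 13 (/): stack=[0] mem=[0,0,1,19]
After op 14 (RCL M3): stack=[0,19] mem=[0,0,1,19]
After op 15 (push 19): stack=[0,19,19] mem=[0,0,1,19]
After op 16 (swap): stack=[0,19,19] mem=[0,0,1,19]
After op 17 (+): stack=[0,38] mem=[0,0,1,19]

Answer: 0 0 1 19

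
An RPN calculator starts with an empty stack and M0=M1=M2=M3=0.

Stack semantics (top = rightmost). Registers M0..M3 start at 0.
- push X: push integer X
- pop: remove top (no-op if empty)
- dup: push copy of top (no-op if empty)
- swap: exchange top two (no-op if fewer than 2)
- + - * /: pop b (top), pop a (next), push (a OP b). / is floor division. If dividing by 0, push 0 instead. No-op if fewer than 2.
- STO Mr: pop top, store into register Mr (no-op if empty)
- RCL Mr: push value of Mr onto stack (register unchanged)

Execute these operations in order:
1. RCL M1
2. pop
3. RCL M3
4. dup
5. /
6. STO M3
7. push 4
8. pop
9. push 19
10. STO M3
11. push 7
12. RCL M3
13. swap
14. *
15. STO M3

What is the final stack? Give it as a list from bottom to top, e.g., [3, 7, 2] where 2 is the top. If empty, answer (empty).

After op 1 (RCL M1): stack=[0] mem=[0,0,0,0]
After op 2 (pop): stack=[empty] mem=[0,0,0,0]
After op 3 (RCL M3): stack=[0] mem=[0,0,0,0]
After op 4 (dup): stack=[0,0] mem=[0,0,0,0]
After op 5 (/): stack=[0] mem=[0,0,0,0]
After op 6 (STO M3): stack=[empty] mem=[0,0,0,0]
After op 7 (push 4): stack=[4] mem=[0,0,0,0]
After op 8 (pop): stack=[empty] mem=[0,0,0,0]
After op 9 (push 19): stack=[19] mem=[0,0,0,0]
After op 10 (STO M3): stack=[empty] mem=[0,0,0,19]
After op 11 (push 7): stack=[7] mem=[0,0,0,19]
After op 12 (RCL M3): stack=[7,19] mem=[0,0,0,19]
After op 13 (swap): stack=[19,7] mem=[0,0,0,19]
After op 14 (*): stack=[133] mem=[0,0,0,19]
After op 15 (STO M3): stack=[empty] mem=[0,0,0,133]

Answer: (empty)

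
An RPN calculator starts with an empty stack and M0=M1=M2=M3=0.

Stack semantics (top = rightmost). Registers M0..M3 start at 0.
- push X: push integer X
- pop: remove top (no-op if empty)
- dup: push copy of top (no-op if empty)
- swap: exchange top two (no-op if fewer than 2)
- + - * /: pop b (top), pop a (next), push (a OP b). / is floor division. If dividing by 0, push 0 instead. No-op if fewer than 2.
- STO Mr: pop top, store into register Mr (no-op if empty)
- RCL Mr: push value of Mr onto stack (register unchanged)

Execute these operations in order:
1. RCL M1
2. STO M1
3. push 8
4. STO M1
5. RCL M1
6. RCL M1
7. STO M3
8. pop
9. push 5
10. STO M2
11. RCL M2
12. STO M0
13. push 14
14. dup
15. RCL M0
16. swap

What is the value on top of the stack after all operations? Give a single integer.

After op 1 (RCL M1): stack=[0] mem=[0,0,0,0]
After op 2 (STO M1): stack=[empty] mem=[0,0,0,0]
After op 3 (push 8): stack=[8] mem=[0,0,0,0]
After op 4 (STO M1): stack=[empty] mem=[0,8,0,0]
After op 5 (RCL M1): stack=[8] mem=[0,8,0,0]
After op 6 (RCL M1): stack=[8,8] mem=[0,8,0,0]
After op 7 (STO M3): stack=[8] mem=[0,8,0,8]
After op 8 (pop): stack=[empty] mem=[0,8,0,8]
After op 9 (push 5): stack=[5] mem=[0,8,0,8]
After op 10 (STO M2): stack=[empty] mem=[0,8,5,8]
After op 11 (RCL M2): stack=[5] mem=[0,8,5,8]
After op 12 (STO M0): stack=[empty] mem=[5,8,5,8]
After op 13 (push 14): stack=[14] mem=[5,8,5,8]
After op 14 (dup): stack=[14,14] mem=[5,8,5,8]
After op 15 (RCL M0): stack=[14,14,5] mem=[5,8,5,8]
After op 16 (swap): stack=[14,5,14] mem=[5,8,5,8]

Answer: 14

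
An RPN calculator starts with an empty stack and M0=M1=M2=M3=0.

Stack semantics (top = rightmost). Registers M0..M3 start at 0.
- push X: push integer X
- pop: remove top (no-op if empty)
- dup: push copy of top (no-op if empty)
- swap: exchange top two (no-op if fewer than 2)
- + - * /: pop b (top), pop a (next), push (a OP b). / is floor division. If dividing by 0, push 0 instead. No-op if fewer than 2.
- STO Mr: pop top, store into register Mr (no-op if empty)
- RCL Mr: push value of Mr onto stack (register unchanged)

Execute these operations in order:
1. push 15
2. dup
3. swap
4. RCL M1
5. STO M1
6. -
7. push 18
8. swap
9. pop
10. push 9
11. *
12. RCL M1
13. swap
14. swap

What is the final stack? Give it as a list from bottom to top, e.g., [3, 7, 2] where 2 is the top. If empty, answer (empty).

After op 1 (push 15): stack=[15] mem=[0,0,0,0]
After op 2 (dup): stack=[15,15] mem=[0,0,0,0]
After op 3 (swap): stack=[15,15] mem=[0,0,0,0]
After op 4 (RCL M1): stack=[15,15,0] mem=[0,0,0,0]
After op 5 (STO M1): stack=[15,15] mem=[0,0,0,0]
After op 6 (-): stack=[0] mem=[0,0,0,0]
After op 7 (push 18): stack=[0,18] mem=[0,0,0,0]
After op 8 (swap): stack=[18,0] mem=[0,0,0,0]
After op 9 (pop): stack=[18] mem=[0,0,0,0]
After op 10 (push 9): stack=[18,9] mem=[0,0,0,0]
After op 11 (*): stack=[162] mem=[0,0,0,0]
After op 12 (RCL M1): stack=[162,0] mem=[0,0,0,0]
After op 13 (swap): stack=[0,162] mem=[0,0,0,0]
After op 14 (swap): stack=[162,0] mem=[0,0,0,0]

Answer: [162, 0]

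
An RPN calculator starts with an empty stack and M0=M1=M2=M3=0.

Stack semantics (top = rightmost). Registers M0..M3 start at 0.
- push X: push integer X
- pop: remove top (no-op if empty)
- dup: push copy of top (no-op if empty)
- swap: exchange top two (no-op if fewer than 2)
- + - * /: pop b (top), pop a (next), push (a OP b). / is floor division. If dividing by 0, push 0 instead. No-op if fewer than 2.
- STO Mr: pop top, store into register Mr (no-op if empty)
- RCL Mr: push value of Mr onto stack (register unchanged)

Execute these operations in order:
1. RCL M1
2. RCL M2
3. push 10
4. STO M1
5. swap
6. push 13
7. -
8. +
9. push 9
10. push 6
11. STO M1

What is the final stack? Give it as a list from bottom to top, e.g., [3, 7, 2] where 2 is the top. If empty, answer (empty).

After op 1 (RCL M1): stack=[0] mem=[0,0,0,0]
After op 2 (RCL M2): stack=[0,0] mem=[0,0,0,0]
After op 3 (push 10): stack=[0,0,10] mem=[0,0,0,0]
After op 4 (STO M1): stack=[0,0] mem=[0,10,0,0]
After op 5 (swap): stack=[0,0] mem=[0,10,0,0]
After op 6 (push 13): stack=[0,0,13] mem=[0,10,0,0]
After op 7 (-): stack=[0,-13] mem=[0,10,0,0]
After op 8 (+): stack=[-13] mem=[0,10,0,0]
After op 9 (push 9): stack=[-13,9] mem=[0,10,0,0]
After op 10 (push 6): stack=[-13,9,6] mem=[0,10,0,0]
After op 11 (STO M1): stack=[-13,9] mem=[0,6,0,0]

Answer: [-13, 9]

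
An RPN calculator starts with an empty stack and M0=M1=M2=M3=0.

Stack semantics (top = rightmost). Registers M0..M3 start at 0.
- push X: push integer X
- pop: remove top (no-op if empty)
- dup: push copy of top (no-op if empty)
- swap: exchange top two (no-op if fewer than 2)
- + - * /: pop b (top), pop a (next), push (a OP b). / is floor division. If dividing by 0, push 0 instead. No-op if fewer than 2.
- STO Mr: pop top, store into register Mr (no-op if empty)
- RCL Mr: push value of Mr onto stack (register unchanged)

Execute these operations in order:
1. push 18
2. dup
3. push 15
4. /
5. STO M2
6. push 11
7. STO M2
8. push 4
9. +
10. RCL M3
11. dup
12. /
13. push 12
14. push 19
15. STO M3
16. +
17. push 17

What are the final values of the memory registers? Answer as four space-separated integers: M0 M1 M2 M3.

After op 1 (push 18): stack=[18] mem=[0,0,0,0]
After op 2 (dup): stack=[18,18] mem=[0,0,0,0]
After op 3 (push 15): stack=[18,18,15] mem=[0,0,0,0]
After op 4 (/): stack=[18,1] mem=[0,0,0,0]
After op 5 (STO M2): stack=[18] mem=[0,0,1,0]
After op 6 (push 11): stack=[18,11] mem=[0,0,1,0]
After op 7 (STO M2): stack=[18] mem=[0,0,11,0]
After op 8 (push 4): stack=[18,4] mem=[0,0,11,0]
After op 9 (+): stack=[22] mem=[0,0,11,0]
After op 10 (RCL M3): stack=[22,0] mem=[0,0,11,0]
After op 11 (dup): stack=[22,0,0] mem=[0,0,11,0]
After op 12 (/): stack=[22,0] mem=[0,0,11,0]
After op 13 (push 12): stack=[22,0,12] mem=[0,0,11,0]
After op 14 (push 19): stack=[22,0,12,19] mem=[0,0,11,0]
After op 15 (STO M3): stack=[22,0,12] mem=[0,0,11,19]
After op 16 (+): stack=[22,12] mem=[0,0,11,19]
After op 17 (push 17): stack=[22,12,17] mem=[0,0,11,19]

Answer: 0 0 11 19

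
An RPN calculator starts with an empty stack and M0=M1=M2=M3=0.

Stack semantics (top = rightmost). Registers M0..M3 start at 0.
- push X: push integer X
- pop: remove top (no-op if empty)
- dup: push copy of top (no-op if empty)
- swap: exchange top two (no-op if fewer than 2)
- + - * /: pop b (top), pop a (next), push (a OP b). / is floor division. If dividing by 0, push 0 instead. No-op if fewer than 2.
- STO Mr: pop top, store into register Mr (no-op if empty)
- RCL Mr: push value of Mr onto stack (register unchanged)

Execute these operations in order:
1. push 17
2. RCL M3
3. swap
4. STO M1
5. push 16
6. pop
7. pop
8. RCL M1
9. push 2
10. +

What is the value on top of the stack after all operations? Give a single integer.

Answer: 19

Derivation:
After op 1 (push 17): stack=[17] mem=[0,0,0,0]
After op 2 (RCL M3): stack=[17,0] mem=[0,0,0,0]
After op 3 (swap): stack=[0,17] mem=[0,0,0,0]
After op 4 (STO M1): stack=[0] mem=[0,17,0,0]
After op 5 (push 16): stack=[0,16] mem=[0,17,0,0]
After op 6 (pop): stack=[0] mem=[0,17,0,0]
After op 7 (pop): stack=[empty] mem=[0,17,0,0]
After op 8 (RCL M1): stack=[17] mem=[0,17,0,0]
After op 9 (push 2): stack=[17,2] mem=[0,17,0,0]
After op 10 (+): stack=[19] mem=[0,17,0,0]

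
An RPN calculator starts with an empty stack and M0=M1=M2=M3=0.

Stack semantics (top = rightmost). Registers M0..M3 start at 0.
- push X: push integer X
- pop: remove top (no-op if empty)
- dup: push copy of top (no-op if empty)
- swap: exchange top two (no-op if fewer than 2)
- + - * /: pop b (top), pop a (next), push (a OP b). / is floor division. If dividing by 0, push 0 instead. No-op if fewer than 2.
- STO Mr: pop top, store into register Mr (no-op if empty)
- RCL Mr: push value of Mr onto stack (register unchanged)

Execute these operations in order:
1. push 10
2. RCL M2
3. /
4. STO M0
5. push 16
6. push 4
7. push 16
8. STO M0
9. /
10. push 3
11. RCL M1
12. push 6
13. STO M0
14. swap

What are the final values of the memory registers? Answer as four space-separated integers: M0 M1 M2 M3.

Answer: 6 0 0 0

Derivation:
After op 1 (push 10): stack=[10] mem=[0,0,0,0]
After op 2 (RCL M2): stack=[10,0] mem=[0,0,0,0]
After op 3 (/): stack=[0] mem=[0,0,0,0]
After op 4 (STO M0): stack=[empty] mem=[0,0,0,0]
After op 5 (push 16): stack=[16] mem=[0,0,0,0]
After op 6 (push 4): stack=[16,4] mem=[0,0,0,0]
After op 7 (push 16): stack=[16,4,16] mem=[0,0,0,0]
After op 8 (STO M0): stack=[16,4] mem=[16,0,0,0]
After op 9 (/): stack=[4] mem=[16,0,0,0]
After op 10 (push 3): stack=[4,3] mem=[16,0,0,0]
After op 11 (RCL M1): stack=[4,3,0] mem=[16,0,0,0]
After op 12 (push 6): stack=[4,3,0,6] mem=[16,0,0,0]
After op 13 (STO M0): stack=[4,3,0] mem=[6,0,0,0]
After op 14 (swap): stack=[4,0,3] mem=[6,0,0,0]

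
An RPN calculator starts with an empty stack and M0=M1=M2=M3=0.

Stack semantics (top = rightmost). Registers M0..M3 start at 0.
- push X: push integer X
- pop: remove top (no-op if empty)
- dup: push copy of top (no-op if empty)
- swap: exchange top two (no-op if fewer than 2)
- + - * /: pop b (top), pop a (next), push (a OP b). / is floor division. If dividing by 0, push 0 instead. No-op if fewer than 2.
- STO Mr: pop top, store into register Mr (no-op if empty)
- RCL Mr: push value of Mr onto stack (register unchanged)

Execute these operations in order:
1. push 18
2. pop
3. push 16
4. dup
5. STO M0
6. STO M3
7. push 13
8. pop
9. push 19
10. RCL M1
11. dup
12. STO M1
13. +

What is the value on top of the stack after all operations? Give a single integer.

Answer: 19

Derivation:
After op 1 (push 18): stack=[18] mem=[0,0,0,0]
After op 2 (pop): stack=[empty] mem=[0,0,0,0]
After op 3 (push 16): stack=[16] mem=[0,0,0,0]
After op 4 (dup): stack=[16,16] mem=[0,0,0,0]
After op 5 (STO M0): stack=[16] mem=[16,0,0,0]
After op 6 (STO M3): stack=[empty] mem=[16,0,0,16]
After op 7 (push 13): stack=[13] mem=[16,0,0,16]
After op 8 (pop): stack=[empty] mem=[16,0,0,16]
After op 9 (push 19): stack=[19] mem=[16,0,0,16]
After op 10 (RCL M1): stack=[19,0] mem=[16,0,0,16]
After op 11 (dup): stack=[19,0,0] mem=[16,0,0,16]
After op 12 (STO M1): stack=[19,0] mem=[16,0,0,16]
After op 13 (+): stack=[19] mem=[16,0,0,16]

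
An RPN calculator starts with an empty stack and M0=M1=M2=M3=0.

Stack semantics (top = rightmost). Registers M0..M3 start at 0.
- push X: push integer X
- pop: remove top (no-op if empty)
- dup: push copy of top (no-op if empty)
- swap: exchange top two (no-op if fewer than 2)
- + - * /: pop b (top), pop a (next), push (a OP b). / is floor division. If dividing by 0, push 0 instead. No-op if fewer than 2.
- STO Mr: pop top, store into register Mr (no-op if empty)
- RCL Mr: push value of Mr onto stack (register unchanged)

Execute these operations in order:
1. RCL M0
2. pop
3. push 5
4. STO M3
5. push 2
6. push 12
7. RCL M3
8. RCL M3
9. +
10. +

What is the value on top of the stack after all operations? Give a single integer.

After op 1 (RCL M0): stack=[0] mem=[0,0,0,0]
After op 2 (pop): stack=[empty] mem=[0,0,0,0]
After op 3 (push 5): stack=[5] mem=[0,0,0,0]
After op 4 (STO M3): stack=[empty] mem=[0,0,0,5]
After op 5 (push 2): stack=[2] mem=[0,0,0,5]
After op 6 (push 12): stack=[2,12] mem=[0,0,0,5]
After op 7 (RCL M3): stack=[2,12,5] mem=[0,0,0,5]
After op 8 (RCL M3): stack=[2,12,5,5] mem=[0,0,0,5]
After op 9 (+): stack=[2,12,10] mem=[0,0,0,5]
After op 10 (+): stack=[2,22] mem=[0,0,0,5]

Answer: 22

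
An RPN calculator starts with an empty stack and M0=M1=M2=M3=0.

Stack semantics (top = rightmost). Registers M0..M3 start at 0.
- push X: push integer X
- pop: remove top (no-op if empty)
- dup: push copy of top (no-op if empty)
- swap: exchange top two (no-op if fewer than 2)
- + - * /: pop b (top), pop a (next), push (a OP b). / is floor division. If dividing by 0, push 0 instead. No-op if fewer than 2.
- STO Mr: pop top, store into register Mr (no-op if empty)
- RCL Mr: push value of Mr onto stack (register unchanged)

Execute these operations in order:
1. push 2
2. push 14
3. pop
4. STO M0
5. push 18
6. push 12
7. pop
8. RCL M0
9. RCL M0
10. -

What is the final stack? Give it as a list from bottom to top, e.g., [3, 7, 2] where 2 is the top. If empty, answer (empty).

After op 1 (push 2): stack=[2] mem=[0,0,0,0]
After op 2 (push 14): stack=[2,14] mem=[0,0,0,0]
After op 3 (pop): stack=[2] mem=[0,0,0,0]
After op 4 (STO M0): stack=[empty] mem=[2,0,0,0]
After op 5 (push 18): stack=[18] mem=[2,0,0,0]
After op 6 (push 12): stack=[18,12] mem=[2,0,0,0]
After op 7 (pop): stack=[18] mem=[2,0,0,0]
After op 8 (RCL M0): stack=[18,2] mem=[2,0,0,0]
After op 9 (RCL M0): stack=[18,2,2] mem=[2,0,0,0]
After op 10 (-): stack=[18,0] mem=[2,0,0,0]

Answer: [18, 0]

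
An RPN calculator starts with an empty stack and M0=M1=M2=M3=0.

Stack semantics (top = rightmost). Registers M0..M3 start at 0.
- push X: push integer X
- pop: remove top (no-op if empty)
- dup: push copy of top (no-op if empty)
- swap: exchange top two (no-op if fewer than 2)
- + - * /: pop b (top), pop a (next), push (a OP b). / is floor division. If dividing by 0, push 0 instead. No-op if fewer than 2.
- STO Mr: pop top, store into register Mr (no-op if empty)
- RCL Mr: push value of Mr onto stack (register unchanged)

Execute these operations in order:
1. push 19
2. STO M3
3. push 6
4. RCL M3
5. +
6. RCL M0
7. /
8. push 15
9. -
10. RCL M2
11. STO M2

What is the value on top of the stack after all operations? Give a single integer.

Answer: -15

Derivation:
After op 1 (push 19): stack=[19] mem=[0,0,0,0]
After op 2 (STO M3): stack=[empty] mem=[0,0,0,19]
After op 3 (push 6): stack=[6] mem=[0,0,0,19]
After op 4 (RCL M3): stack=[6,19] mem=[0,0,0,19]
After op 5 (+): stack=[25] mem=[0,0,0,19]
After op 6 (RCL M0): stack=[25,0] mem=[0,0,0,19]
After op 7 (/): stack=[0] mem=[0,0,0,19]
After op 8 (push 15): stack=[0,15] mem=[0,0,0,19]
After op 9 (-): stack=[-15] mem=[0,0,0,19]
After op 10 (RCL M2): stack=[-15,0] mem=[0,0,0,19]
After op 11 (STO M2): stack=[-15] mem=[0,0,0,19]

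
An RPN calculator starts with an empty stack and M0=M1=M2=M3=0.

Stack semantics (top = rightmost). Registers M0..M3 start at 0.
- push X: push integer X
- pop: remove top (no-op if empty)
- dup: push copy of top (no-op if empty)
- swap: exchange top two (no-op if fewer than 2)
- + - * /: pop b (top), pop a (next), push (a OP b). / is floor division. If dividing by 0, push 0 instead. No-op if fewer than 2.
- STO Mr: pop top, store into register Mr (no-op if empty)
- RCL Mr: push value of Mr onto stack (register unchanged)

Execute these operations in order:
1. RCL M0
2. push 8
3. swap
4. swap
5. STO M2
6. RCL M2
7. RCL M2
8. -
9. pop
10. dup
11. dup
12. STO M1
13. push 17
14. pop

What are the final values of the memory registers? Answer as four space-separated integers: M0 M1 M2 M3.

After op 1 (RCL M0): stack=[0] mem=[0,0,0,0]
After op 2 (push 8): stack=[0,8] mem=[0,0,0,0]
After op 3 (swap): stack=[8,0] mem=[0,0,0,0]
After op 4 (swap): stack=[0,8] mem=[0,0,0,0]
After op 5 (STO M2): stack=[0] mem=[0,0,8,0]
After op 6 (RCL M2): stack=[0,8] mem=[0,0,8,0]
After op 7 (RCL M2): stack=[0,8,8] mem=[0,0,8,0]
After op 8 (-): stack=[0,0] mem=[0,0,8,0]
After op 9 (pop): stack=[0] mem=[0,0,8,0]
After op 10 (dup): stack=[0,0] mem=[0,0,8,0]
After op 11 (dup): stack=[0,0,0] mem=[0,0,8,0]
After op 12 (STO M1): stack=[0,0] mem=[0,0,8,0]
After op 13 (push 17): stack=[0,0,17] mem=[0,0,8,0]
After op 14 (pop): stack=[0,0] mem=[0,0,8,0]

Answer: 0 0 8 0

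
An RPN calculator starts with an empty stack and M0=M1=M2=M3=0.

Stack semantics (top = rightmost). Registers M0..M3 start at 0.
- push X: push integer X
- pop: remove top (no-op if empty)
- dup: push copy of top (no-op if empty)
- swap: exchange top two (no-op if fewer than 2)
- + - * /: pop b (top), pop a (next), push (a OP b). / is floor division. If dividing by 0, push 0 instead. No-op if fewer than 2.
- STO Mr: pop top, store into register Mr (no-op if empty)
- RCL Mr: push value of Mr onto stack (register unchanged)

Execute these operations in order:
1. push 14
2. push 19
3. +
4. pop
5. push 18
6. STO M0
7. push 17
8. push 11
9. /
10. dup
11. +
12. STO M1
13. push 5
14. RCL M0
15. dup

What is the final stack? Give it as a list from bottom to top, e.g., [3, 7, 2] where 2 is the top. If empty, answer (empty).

Answer: [5, 18, 18]

Derivation:
After op 1 (push 14): stack=[14] mem=[0,0,0,0]
After op 2 (push 19): stack=[14,19] mem=[0,0,0,0]
After op 3 (+): stack=[33] mem=[0,0,0,0]
After op 4 (pop): stack=[empty] mem=[0,0,0,0]
After op 5 (push 18): stack=[18] mem=[0,0,0,0]
After op 6 (STO M0): stack=[empty] mem=[18,0,0,0]
After op 7 (push 17): stack=[17] mem=[18,0,0,0]
After op 8 (push 11): stack=[17,11] mem=[18,0,0,0]
After op 9 (/): stack=[1] mem=[18,0,0,0]
After op 10 (dup): stack=[1,1] mem=[18,0,0,0]
After op 11 (+): stack=[2] mem=[18,0,0,0]
After op 12 (STO M1): stack=[empty] mem=[18,2,0,0]
After op 13 (push 5): stack=[5] mem=[18,2,0,0]
After op 14 (RCL M0): stack=[5,18] mem=[18,2,0,0]
After op 15 (dup): stack=[5,18,18] mem=[18,2,0,0]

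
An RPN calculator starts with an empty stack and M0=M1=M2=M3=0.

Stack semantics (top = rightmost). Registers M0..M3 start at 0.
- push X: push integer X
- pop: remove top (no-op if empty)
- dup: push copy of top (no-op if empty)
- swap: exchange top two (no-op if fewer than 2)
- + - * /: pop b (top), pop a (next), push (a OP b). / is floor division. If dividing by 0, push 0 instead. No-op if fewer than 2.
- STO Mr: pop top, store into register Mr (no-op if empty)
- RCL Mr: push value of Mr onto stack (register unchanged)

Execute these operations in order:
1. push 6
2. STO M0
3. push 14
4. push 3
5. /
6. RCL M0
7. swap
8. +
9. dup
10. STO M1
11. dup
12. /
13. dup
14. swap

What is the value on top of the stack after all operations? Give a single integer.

After op 1 (push 6): stack=[6] mem=[0,0,0,0]
After op 2 (STO M0): stack=[empty] mem=[6,0,0,0]
After op 3 (push 14): stack=[14] mem=[6,0,0,0]
After op 4 (push 3): stack=[14,3] mem=[6,0,0,0]
After op 5 (/): stack=[4] mem=[6,0,0,0]
After op 6 (RCL M0): stack=[4,6] mem=[6,0,0,0]
After op 7 (swap): stack=[6,4] mem=[6,0,0,0]
After op 8 (+): stack=[10] mem=[6,0,0,0]
After op 9 (dup): stack=[10,10] mem=[6,0,0,0]
After op 10 (STO M1): stack=[10] mem=[6,10,0,0]
After op 11 (dup): stack=[10,10] mem=[6,10,0,0]
After op 12 (/): stack=[1] mem=[6,10,0,0]
After op 13 (dup): stack=[1,1] mem=[6,10,0,0]
After op 14 (swap): stack=[1,1] mem=[6,10,0,0]

Answer: 1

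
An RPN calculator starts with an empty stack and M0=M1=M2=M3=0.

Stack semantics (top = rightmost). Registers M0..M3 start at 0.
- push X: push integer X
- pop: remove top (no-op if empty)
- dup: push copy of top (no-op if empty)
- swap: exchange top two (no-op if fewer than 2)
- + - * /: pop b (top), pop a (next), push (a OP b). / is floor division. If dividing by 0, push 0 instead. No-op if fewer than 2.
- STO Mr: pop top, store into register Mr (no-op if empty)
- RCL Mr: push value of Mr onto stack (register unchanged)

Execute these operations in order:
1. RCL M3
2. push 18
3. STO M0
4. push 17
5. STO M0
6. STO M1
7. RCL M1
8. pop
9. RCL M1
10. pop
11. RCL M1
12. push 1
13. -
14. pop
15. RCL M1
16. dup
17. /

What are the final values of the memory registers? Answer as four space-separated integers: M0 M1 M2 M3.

After op 1 (RCL M3): stack=[0] mem=[0,0,0,0]
After op 2 (push 18): stack=[0,18] mem=[0,0,0,0]
After op 3 (STO M0): stack=[0] mem=[18,0,0,0]
After op 4 (push 17): stack=[0,17] mem=[18,0,0,0]
After op 5 (STO M0): stack=[0] mem=[17,0,0,0]
After op 6 (STO M1): stack=[empty] mem=[17,0,0,0]
After op 7 (RCL M1): stack=[0] mem=[17,0,0,0]
After op 8 (pop): stack=[empty] mem=[17,0,0,0]
After op 9 (RCL M1): stack=[0] mem=[17,0,0,0]
After op 10 (pop): stack=[empty] mem=[17,0,0,0]
After op 11 (RCL M1): stack=[0] mem=[17,0,0,0]
After op 12 (push 1): stack=[0,1] mem=[17,0,0,0]
After op 13 (-): stack=[-1] mem=[17,0,0,0]
After op 14 (pop): stack=[empty] mem=[17,0,0,0]
After op 15 (RCL M1): stack=[0] mem=[17,0,0,0]
After op 16 (dup): stack=[0,0] mem=[17,0,0,0]
After op 17 (/): stack=[0] mem=[17,0,0,0]

Answer: 17 0 0 0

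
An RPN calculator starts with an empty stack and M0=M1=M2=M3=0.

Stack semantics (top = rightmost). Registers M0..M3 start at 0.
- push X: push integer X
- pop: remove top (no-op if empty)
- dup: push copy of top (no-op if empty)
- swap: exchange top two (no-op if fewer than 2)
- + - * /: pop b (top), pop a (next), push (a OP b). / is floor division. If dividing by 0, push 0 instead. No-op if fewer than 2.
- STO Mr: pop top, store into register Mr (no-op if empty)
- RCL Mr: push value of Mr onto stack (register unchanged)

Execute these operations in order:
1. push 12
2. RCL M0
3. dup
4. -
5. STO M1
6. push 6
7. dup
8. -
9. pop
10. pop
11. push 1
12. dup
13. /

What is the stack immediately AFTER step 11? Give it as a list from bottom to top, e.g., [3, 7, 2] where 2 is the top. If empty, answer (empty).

After op 1 (push 12): stack=[12] mem=[0,0,0,0]
After op 2 (RCL M0): stack=[12,0] mem=[0,0,0,0]
After op 3 (dup): stack=[12,0,0] mem=[0,0,0,0]
After op 4 (-): stack=[12,0] mem=[0,0,0,0]
After op 5 (STO M1): stack=[12] mem=[0,0,0,0]
After op 6 (push 6): stack=[12,6] mem=[0,0,0,0]
After op 7 (dup): stack=[12,6,6] mem=[0,0,0,0]
After op 8 (-): stack=[12,0] mem=[0,0,0,0]
After op 9 (pop): stack=[12] mem=[0,0,0,0]
After op 10 (pop): stack=[empty] mem=[0,0,0,0]
After op 11 (push 1): stack=[1] mem=[0,0,0,0]

[1]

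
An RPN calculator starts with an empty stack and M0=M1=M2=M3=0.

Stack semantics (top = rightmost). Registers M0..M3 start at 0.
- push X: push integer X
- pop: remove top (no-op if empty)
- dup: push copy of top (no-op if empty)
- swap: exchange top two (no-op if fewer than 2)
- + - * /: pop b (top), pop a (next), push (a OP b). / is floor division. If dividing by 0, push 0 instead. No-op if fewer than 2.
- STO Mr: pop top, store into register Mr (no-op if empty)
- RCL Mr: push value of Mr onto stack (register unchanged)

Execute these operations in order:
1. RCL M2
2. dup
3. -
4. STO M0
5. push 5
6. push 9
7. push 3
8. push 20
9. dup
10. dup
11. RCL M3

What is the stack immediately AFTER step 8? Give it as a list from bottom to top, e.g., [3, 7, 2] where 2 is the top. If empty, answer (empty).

After op 1 (RCL M2): stack=[0] mem=[0,0,0,0]
After op 2 (dup): stack=[0,0] mem=[0,0,0,0]
After op 3 (-): stack=[0] mem=[0,0,0,0]
After op 4 (STO M0): stack=[empty] mem=[0,0,0,0]
After op 5 (push 5): stack=[5] mem=[0,0,0,0]
After op 6 (push 9): stack=[5,9] mem=[0,0,0,0]
After op 7 (push 3): stack=[5,9,3] mem=[0,0,0,0]
After op 8 (push 20): stack=[5,9,3,20] mem=[0,0,0,0]

[5, 9, 3, 20]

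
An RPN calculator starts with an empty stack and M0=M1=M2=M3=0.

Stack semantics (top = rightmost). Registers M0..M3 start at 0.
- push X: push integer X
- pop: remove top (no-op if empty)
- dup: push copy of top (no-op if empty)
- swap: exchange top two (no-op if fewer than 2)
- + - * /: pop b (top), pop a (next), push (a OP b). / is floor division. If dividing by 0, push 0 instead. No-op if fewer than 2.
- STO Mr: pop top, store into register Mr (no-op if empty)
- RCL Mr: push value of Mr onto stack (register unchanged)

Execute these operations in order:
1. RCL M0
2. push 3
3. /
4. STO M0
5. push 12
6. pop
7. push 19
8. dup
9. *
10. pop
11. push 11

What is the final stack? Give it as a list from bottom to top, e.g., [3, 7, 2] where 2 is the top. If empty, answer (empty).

After op 1 (RCL M0): stack=[0] mem=[0,0,0,0]
After op 2 (push 3): stack=[0,3] mem=[0,0,0,0]
After op 3 (/): stack=[0] mem=[0,0,0,0]
After op 4 (STO M0): stack=[empty] mem=[0,0,0,0]
After op 5 (push 12): stack=[12] mem=[0,0,0,0]
After op 6 (pop): stack=[empty] mem=[0,0,0,0]
After op 7 (push 19): stack=[19] mem=[0,0,0,0]
After op 8 (dup): stack=[19,19] mem=[0,0,0,0]
After op 9 (*): stack=[361] mem=[0,0,0,0]
After op 10 (pop): stack=[empty] mem=[0,0,0,0]
After op 11 (push 11): stack=[11] mem=[0,0,0,0]

Answer: [11]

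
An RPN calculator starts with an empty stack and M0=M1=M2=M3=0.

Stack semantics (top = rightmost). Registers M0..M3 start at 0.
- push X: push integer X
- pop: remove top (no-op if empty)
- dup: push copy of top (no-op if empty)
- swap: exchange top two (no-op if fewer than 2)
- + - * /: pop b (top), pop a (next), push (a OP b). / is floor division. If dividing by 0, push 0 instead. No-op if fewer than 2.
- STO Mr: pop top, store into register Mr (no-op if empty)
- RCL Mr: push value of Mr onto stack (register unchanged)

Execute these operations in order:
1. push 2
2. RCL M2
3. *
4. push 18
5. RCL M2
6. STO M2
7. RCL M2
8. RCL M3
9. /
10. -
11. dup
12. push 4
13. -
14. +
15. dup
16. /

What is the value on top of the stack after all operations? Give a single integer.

Answer: 1

Derivation:
After op 1 (push 2): stack=[2] mem=[0,0,0,0]
After op 2 (RCL M2): stack=[2,0] mem=[0,0,0,0]
After op 3 (*): stack=[0] mem=[0,0,0,0]
After op 4 (push 18): stack=[0,18] mem=[0,0,0,0]
After op 5 (RCL M2): stack=[0,18,0] mem=[0,0,0,0]
After op 6 (STO M2): stack=[0,18] mem=[0,0,0,0]
After op 7 (RCL M2): stack=[0,18,0] mem=[0,0,0,0]
After op 8 (RCL M3): stack=[0,18,0,0] mem=[0,0,0,0]
After op 9 (/): stack=[0,18,0] mem=[0,0,0,0]
After op 10 (-): stack=[0,18] mem=[0,0,0,0]
After op 11 (dup): stack=[0,18,18] mem=[0,0,0,0]
After op 12 (push 4): stack=[0,18,18,4] mem=[0,0,0,0]
After op 13 (-): stack=[0,18,14] mem=[0,0,0,0]
After op 14 (+): stack=[0,32] mem=[0,0,0,0]
After op 15 (dup): stack=[0,32,32] mem=[0,0,0,0]
After op 16 (/): stack=[0,1] mem=[0,0,0,0]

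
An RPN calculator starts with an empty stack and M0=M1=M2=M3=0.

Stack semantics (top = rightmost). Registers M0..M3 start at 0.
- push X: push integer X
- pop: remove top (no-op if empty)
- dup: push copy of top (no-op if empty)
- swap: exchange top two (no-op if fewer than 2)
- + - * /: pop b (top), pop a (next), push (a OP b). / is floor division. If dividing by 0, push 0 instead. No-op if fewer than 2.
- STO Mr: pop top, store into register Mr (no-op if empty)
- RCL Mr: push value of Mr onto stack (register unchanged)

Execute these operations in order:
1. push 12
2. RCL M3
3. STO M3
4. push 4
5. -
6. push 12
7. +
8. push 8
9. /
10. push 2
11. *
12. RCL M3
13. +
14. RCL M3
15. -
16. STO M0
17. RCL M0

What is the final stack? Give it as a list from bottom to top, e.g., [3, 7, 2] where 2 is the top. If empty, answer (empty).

After op 1 (push 12): stack=[12] mem=[0,0,0,0]
After op 2 (RCL M3): stack=[12,0] mem=[0,0,0,0]
After op 3 (STO M3): stack=[12] mem=[0,0,0,0]
After op 4 (push 4): stack=[12,4] mem=[0,0,0,0]
After op 5 (-): stack=[8] mem=[0,0,0,0]
After op 6 (push 12): stack=[8,12] mem=[0,0,0,0]
After op 7 (+): stack=[20] mem=[0,0,0,0]
After op 8 (push 8): stack=[20,8] mem=[0,0,0,0]
After op 9 (/): stack=[2] mem=[0,0,0,0]
After op 10 (push 2): stack=[2,2] mem=[0,0,0,0]
After op 11 (*): stack=[4] mem=[0,0,0,0]
After op 12 (RCL M3): stack=[4,0] mem=[0,0,0,0]
After op 13 (+): stack=[4] mem=[0,0,0,0]
After op 14 (RCL M3): stack=[4,0] mem=[0,0,0,0]
After op 15 (-): stack=[4] mem=[0,0,0,0]
After op 16 (STO M0): stack=[empty] mem=[4,0,0,0]
After op 17 (RCL M0): stack=[4] mem=[4,0,0,0]

Answer: [4]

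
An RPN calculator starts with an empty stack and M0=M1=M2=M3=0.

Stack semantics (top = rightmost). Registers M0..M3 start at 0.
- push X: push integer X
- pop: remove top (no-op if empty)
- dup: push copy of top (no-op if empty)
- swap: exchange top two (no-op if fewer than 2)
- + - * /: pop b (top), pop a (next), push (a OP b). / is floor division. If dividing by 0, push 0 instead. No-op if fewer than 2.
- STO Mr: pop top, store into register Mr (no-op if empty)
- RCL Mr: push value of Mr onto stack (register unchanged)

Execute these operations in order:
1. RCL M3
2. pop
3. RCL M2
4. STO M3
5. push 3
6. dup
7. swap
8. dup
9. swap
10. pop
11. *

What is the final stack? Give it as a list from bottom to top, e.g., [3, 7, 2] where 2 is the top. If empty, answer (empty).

After op 1 (RCL M3): stack=[0] mem=[0,0,0,0]
After op 2 (pop): stack=[empty] mem=[0,0,0,0]
After op 3 (RCL M2): stack=[0] mem=[0,0,0,0]
After op 4 (STO M3): stack=[empty] mem=[0,0,0,0]
After op 5 (push 3): stack=[3] mem=[0,0,0,0]
After op 6 (dup): stack=[3,3] mem=[0,0,0,0]
After op 7 (swap): stack=[3,3] mem=[0,0,0,0]
After op 8 (dup): stack=[3,3,3] mem=[0,0,0,0]
After op 9 (swap): stack=[3,3,3] mem=[0,0,0,0]
After op 10 (pop): stack=[3,3] mem=[0,0,0,0]
After op 11 (*): stack=[9] mem=[0,0,0,0]

Answer: [9]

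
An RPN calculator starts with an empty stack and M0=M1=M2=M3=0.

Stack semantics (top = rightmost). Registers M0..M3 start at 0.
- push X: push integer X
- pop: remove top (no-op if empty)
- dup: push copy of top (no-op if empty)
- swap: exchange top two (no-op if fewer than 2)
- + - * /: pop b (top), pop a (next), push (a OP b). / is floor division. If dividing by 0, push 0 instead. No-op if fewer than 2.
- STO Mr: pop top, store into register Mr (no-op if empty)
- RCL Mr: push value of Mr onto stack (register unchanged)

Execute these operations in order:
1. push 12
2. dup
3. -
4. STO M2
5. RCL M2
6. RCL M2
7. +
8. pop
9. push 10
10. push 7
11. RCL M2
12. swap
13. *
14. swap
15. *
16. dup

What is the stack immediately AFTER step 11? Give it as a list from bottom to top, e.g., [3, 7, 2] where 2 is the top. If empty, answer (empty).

After op 1 (push 12): stack=[12] mem=[0,0,0,0]
After op 2 (dup): stack=[12,12] mem=[0,0,0,0]
After op 3 (-): stack=[0] mem=[0,0,0,0]
After op 4 (STO M2): stack=[empty] mem=[0,0,0,0]
After op 5 (RCL M2): stack=[0] mem=[0,0,0,0]
After op 6 (RCL M2): stack=[0,0] mem=[0,0,0,0]
After op 7 (+): stack=[0] mem=[0,0,0,0]
After op 8 (pop): stack=[empty] mem=[0,0,0,0]
After op 9 (push 10): stack=[10] mem=[0,0,0,0]
After op 10 (push 7): stack=[10,7] mem=[0,0,0,0]
After op 11 (RCL M2): stack=[10,7,0] mem=[0,0,0,0]

[10, 7, 0]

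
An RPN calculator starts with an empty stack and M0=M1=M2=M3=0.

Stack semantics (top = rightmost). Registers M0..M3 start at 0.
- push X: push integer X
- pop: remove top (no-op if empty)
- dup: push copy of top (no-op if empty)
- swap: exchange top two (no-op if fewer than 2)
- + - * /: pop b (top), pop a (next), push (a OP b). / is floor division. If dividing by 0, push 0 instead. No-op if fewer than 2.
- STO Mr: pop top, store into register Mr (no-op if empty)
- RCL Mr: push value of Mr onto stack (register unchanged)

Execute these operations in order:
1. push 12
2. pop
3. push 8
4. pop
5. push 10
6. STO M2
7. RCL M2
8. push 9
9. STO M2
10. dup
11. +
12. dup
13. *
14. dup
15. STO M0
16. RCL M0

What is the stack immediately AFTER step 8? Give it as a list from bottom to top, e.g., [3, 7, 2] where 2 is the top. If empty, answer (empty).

After op 1 (push 12): stack=[12] mem=[0,0,0,0]
After op 2 (pop): stack=[empty] mem=[0,0,0,0]
After op 3 (push 8): stack=[8] mem=[0,0,0,0]
After op 4 (pop): stack=[empty] mem=[0,0,0,0]
After op 5 (push 10): stack=[10] mem=[0,0,0,0]
After op 6 (STO M2): stack=[empty] mem=[0,0,10,0]
After op 7 (RCL M2): stack=[10] mem=[0,0,10,0]
After op 8 (push 9): stack=[10,9] mem=[0,0,10,0]

[10, 9]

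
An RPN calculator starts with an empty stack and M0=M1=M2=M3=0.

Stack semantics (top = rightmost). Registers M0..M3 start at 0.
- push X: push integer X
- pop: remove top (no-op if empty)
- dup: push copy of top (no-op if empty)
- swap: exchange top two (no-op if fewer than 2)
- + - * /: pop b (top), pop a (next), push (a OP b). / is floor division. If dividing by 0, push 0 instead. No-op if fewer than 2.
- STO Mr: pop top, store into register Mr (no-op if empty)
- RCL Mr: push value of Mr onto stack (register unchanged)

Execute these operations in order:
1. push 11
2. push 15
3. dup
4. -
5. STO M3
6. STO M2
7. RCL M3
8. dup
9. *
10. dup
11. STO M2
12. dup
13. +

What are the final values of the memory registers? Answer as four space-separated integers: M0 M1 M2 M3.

After op 1 (push 11): stack=[11] mem=[0,0,0,0]
After op 2 (push 15): stack=[11,15] mem=[0,0,0,0]
After op 3 (dup): stack=[11,15,15] mem=[0,0,0,0]
After op 4 (-): stack=[11,0] mem=[0,0,0,0]
After op 5 (STO M3): stack=[11] mem=[0,0,0,0]
After op 6 (STO M2): stack=[empty] mem=[0,0,11,0]
After op 7 (RCL M3): stack=[0] mem=[0,0,11,0]
After op 8 (dup): stack=[0,0] mem=[0,0,11,0]
After op 9 (*): stack=[0] mem=[0,0,11,0]
After op 10 (dup): stack=[0,0] mem=[0,0,11,0]
After op 11 (STO M2): stack=[0] mem=[0,0,0,0]
After op 12 (dup): stack=[0,0] mem=[0,0,0,0]
After op 13 (+): stack=[0] mem=[0,0,0,0]

Answer: 0 0 0 0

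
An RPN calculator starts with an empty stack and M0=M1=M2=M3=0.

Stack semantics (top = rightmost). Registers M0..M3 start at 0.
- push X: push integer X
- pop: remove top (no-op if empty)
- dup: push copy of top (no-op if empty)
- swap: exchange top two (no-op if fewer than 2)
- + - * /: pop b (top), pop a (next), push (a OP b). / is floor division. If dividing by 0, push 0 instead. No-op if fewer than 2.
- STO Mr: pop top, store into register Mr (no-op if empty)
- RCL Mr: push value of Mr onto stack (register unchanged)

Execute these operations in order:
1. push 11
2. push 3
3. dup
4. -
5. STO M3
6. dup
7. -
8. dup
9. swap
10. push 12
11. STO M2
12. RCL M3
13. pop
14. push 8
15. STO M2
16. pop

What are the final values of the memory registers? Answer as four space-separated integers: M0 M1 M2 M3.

Answer: 0 0 8 0

Derivation:
After op 1 (push 11): stack=[11] mem=[0,0,0,0]
After op 2 (push 3): stack=[11,3] mem=[0,0,0,0]
After op 3 (dup): stack=[11,3,3] mem=[0,0,0,0]
After op 4 (-): stack=[11,0] mem=[0,0,0,0]
After op 5 (STO M3): stack=[11] mem=[0,0,0,0]
After op 6 (dup): stack=[11,11] mem=[0,0,0,0]
After op 7 (-): stack=[0] mem=[0,0,0,0]
After op 8 (dup): stack=[0,0] mem=[0,0,0,0]
After op 9 (swap): stack=[0,0] mem=[0,0,0,0]
After op 10 (push 12): stack=[0,0,12] mem=[0,0,0,0]
After op 11 (STO M2): stack=[0,0] mem=[0,0,12,0]
After op 12 (RCL M3): stack=[0,0,0] mem=[0,0,12,0]
After op 13 (pop): stack=[0,0] mem=[0,0,12,0]
After op 14 (push 8): stack=[0,0,8] mem=[0,0,12,0]
After op 15 (STO M2): stack=[0,0] mem=[0,0,8,0]
After op 16 (pop): stack=[0] mem=[0,0,8,0]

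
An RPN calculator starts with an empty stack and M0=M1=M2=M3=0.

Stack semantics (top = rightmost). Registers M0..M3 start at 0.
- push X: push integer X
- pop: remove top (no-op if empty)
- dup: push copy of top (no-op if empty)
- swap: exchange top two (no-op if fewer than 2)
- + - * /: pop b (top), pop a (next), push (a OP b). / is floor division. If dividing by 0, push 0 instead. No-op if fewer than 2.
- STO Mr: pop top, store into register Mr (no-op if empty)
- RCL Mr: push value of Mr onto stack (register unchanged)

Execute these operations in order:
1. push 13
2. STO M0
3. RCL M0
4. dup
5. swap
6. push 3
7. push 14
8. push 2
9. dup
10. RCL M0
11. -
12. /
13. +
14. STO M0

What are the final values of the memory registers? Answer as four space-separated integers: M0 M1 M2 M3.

After op 1 (push 13): stack=[13] mem=[0,0,0,0]
After op 2 (STO M0): stack=[empty] mem=[13,0,0,0]
After op 3 (RCL M0): stack=[13] mem=[13,0,0,0]
After op 4 (dup): stack=[13,13] mem=[13,0,0,0]
After op 5 (swap): stack=[13,13] mem=[13,0,0,0]
After op 6 (push 3): stack=[13,13,3] mem=[13,0,0,0]
After op 7 (push 14): stack=[13,13,3,14] mem=[13,0,0,0]
After op 8 (push 2): stack=[13,13,3,14,2] mem=[13,0,0,0]
After op 9 (dup): stack=[13,13,3,14,2,2] mem=[13,0,0,0]
After op 10 (RCL M0): stack=[13,13,3,14,2,2,13] mem=[13,0,0,0]
After op 11 (-): stack=[13,13,3,14,2,-11] mem=[13,0,0,0]
After op 12 (/): stack=[13,13,3,14,-1] mem=[13,0,0,0]
After op 13 (+): stack=[13,13,3,13] mem=[13,0,0,0]
After op 14 (STO M0): stack=[13,13,3] mem=[13,0,0,0]

Answer: 13 0 0 0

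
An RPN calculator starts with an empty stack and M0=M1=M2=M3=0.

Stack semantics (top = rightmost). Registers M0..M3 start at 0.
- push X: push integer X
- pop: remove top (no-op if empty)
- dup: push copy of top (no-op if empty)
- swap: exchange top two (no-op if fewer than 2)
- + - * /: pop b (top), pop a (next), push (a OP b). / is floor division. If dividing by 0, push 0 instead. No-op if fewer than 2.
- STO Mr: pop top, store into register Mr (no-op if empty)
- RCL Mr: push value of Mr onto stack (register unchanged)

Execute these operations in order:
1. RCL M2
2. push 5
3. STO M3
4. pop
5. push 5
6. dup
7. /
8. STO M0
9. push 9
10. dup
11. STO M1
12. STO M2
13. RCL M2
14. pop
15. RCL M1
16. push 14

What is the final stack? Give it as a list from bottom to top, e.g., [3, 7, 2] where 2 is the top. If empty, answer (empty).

After op 1 (RCL M2): stack=[0] mem=[0,0,0,0]
After op 2 (push 5): stack=[0,5] mem=[0,0,0,0]
After op 3 (STO M3): stack=[0] mem=[0,0,0,5]
After op 4 (pop): stack=[empty] mem=[0,0,0,5]
After op 5 (push 5): stack=[5] mem=[0,0,0,5]
After op 6 (dup): stack=[5,5] mem=[0,0,0,5]
After op 7 (/): stack=[1] mem=[0,0,0,5]
After op 8 (STO M0): stack=[empty] mem=[1,0,0,5]
After op 9 (push 9): stack=[9] mem=[1,0,0,5]
After op 10 (dup): stack=[9,9] mem=[1,0,0,5]
After op 11 (STO M1): stack=[9] mem=[1,9,0,5]
After op 12 (STO M2): stack=[empty] mem=[1,9,9,5]
After op 13 (RCL M2): stack=[9] mem=[1,9,9,5]
After op 14 (pop): stack=[empty] mem=[1,9,9,5]
After op 15 (RCL M1): stack=[9] mem=[1,9,9,5]
After op 16 (push 14): stack=[9,14] mem=[1,9,9,5]

Answer: [9, 14]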